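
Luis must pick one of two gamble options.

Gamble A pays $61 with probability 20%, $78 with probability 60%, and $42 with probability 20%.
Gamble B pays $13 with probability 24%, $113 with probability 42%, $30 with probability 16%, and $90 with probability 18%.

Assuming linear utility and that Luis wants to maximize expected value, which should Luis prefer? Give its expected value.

Gamble B ($71.58)

Gamble A = 0.2 × 61 + 0.6 × 78 + 0.2 × 42 = 12.2 + 46.8 + 8.4 = 67.4
Gamble B = 0.24 × 13 + 0.42 × 113 + 0.16 × 30 + 0.18 × 90 = 3.12 + 47.46 + 4.8 + 16.2 = 71.58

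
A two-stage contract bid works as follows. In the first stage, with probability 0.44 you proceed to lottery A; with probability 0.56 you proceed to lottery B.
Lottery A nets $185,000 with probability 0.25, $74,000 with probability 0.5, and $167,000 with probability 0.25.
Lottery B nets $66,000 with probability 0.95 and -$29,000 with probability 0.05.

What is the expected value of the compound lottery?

EV(A) = 0.25 × 185000 + 0.5 × 74000 + 0.25 × 167000 = 46250 + 37000 + 41750 = 125000
EV(B) = 0.95 × 66000 + 0.05 × (-29000) = 62700 − 1450 = 61250
Overall = 0.44 × 125000 + 0.56 × 61250 = 55000 + 34300 = 89300

$89,300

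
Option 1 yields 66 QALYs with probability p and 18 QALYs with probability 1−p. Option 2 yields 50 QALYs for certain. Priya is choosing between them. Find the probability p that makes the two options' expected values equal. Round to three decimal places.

p·66 + (1−p)·18 = 50
48p + 18 = 50
p = (50 − 18) / 48

p = 0.667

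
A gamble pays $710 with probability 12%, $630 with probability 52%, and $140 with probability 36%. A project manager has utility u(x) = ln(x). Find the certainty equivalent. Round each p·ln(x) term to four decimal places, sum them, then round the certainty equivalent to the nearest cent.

E[u] = 0.12·ln(710) + 0.52·ln(630) + 0.36·ln(140) = 0.7878 + 3.3518 + 1.7790 = 5.9186
CE = e^5.9186 ≈ 371.89

$371.89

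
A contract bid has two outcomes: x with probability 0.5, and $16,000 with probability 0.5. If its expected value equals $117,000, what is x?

x = $218,000

0.5·x + 0.5·16000 = 117000
0.5·x = 117000 − 8000 = 109000
x = 109000 / 0.5 = 218000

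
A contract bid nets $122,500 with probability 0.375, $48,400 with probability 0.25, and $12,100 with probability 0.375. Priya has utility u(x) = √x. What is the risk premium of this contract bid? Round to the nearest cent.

$10,818.75

E[u] = 0.375·√122500 + 0.25·√48400 + 0.375·√12100 = 0.375·350 + 0.25·220 + 0.375·110 = 227.5
CE = (227.5)² = 51756.25
Risk premium = EV − CE = 62575 − 51756.25 = 10818.75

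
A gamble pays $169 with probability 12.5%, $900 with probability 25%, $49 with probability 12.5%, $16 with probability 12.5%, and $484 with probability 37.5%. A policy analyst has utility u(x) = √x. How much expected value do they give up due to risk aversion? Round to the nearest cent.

E[u] = 0.125·√169 + 0.25·√900 + 0.125·√49 + 0.125·√16 + 0.375·√484 = 0.125·13 + 0.25·30 + 0.125·7 + 0.125·4 + 0.375·22 = 18.75
CE = (18.75)² = 351.5625
Risk premium = EV − CE = 435.75 − 351.5625 = 84.1875

$84.19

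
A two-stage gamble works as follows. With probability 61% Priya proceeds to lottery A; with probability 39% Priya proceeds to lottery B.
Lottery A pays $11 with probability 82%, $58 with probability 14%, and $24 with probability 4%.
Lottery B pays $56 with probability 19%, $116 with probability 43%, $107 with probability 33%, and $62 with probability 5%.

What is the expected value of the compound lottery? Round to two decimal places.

$49.62

EV(A) = 0.82 × 11 + 0.14 × 58 + 0.04 × 24 = 9.02 + 8.12 + 0.96 = 18.1
EV(B) = 0.19 × 56 + 0.43 × 116 + 0.33 × 107 + 0.05 × 62 = 10.64 + 49.88 + 35.31 + 3.1 = 98.93
Overall = 0.61 × 18.1 + 0.39 × 98.93 = 11.041 + 38.5827 = 49.6237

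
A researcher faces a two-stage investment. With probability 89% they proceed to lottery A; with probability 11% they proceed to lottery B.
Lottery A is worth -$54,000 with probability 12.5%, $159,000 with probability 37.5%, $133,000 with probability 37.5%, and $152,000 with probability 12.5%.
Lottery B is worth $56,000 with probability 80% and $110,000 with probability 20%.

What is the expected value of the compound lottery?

$115,705.50

EV(A) = 0.125 × (-54000) + 0.375 × 159000 + 0.375 × 133000 + 0.125 × 152000 = -6750 + 59625 + 49875 + 19000 = 121750
EV(B) = 0.8 × 56000 + 0.2 × 110000 = 44800 + 22000 = 66800
Overall = 0.89 × 121750 + 0.11 × 66800 = 108357.5 + 7348 = 115705.5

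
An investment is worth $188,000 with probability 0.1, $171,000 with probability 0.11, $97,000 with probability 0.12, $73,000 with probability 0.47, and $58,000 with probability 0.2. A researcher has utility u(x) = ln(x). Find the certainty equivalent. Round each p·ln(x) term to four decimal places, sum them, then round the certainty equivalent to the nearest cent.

E[u] = 0.1·ln(188000) + 0.11·ln(171000) + 0.12·ln(97000) + 0.47·ln(73000) + 0.2·ln(58000) = 1.2144 + 1.3254 + 1.3779 + 5.2632 + 2.1936 = 11.3745
CE = e^11.3745 ≈ 87072.81

$87,072.81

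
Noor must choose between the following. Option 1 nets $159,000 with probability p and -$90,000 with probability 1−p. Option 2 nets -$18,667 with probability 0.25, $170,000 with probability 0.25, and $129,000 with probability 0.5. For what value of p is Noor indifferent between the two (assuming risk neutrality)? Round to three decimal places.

EV(Option 2) = 0.25 × (-18667) + 0.25 × 170000 + 0.5 × 129000 = -4666.75 + 42500 + 64500 = 102333.25
p·159000 + (1−p)·(-90000) = 102333.25
249000p − 90000 = 102333.25
p = (102333.25 + 90000) / 249000

p = 0.772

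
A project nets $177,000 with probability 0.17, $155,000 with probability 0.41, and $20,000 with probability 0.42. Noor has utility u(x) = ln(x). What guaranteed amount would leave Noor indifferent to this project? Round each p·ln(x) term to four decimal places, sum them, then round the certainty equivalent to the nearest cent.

$67,090.65

E[u] = 0.17·ln(177000) + 0.41·ln(155000) + 0.42·ln(20000) = 2.0543 + 4.9000 + 4.1595 = 11.1138
CE = e^11.1138 ≈ 67090.65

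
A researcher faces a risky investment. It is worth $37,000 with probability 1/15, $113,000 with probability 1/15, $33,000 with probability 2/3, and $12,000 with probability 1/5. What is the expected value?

$34,400

EV = 1/15 × 37000 + 1/15 × 113000 + 2/3 × 33000 + 1/5 × 12000 = 2466.6667 + 7533.3333 + 22000 + 2400 = 34400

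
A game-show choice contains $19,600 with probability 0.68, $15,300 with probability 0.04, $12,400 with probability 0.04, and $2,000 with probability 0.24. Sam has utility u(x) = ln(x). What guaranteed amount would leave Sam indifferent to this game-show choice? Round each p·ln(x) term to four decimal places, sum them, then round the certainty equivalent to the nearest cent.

E[u] = 0.68·ln(19600) + 0.04·ln(15300) + 0.04·ln(12400) + 0.24·ln(2000) = 6.7206 + 0.3854 + 0.3770 + 1.8242 = 9.3072
CE = e^9.3072 ≈ 11017.06

$11,017.06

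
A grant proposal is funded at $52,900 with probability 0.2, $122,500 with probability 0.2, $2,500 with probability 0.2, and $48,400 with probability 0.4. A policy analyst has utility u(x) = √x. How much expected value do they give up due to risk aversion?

$9,144

E[u] = 0.2·√52900 + 0.2·√122500 + 0.2·√2500 + 0.4·√48400 = 0.2·230 + 0.2·350 + 0.2·50 + 0.4·220 = 214
CE = (214)² = 45796
Risk premium = EV − CE = 54940 − 45796 = 9144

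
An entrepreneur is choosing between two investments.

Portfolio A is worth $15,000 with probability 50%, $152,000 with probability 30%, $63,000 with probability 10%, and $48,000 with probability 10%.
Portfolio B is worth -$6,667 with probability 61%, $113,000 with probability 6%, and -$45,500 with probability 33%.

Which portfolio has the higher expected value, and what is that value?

Portfolio A = 0.5 × 15000 + 0.3 × 152000 + 0.1 × 63000 + 0.1 × 48000 = 7500 + 45600 + 6300 + 4800 = 64200
Portfolio B = 0.61 × (-6667) + 0.06 × 113000 + 0.33 × (-45500) = -4066.87 + 6780 − 15015 = -12301.87

Portfolio A ($64,200)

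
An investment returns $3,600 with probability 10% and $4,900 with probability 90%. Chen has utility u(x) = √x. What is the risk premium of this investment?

$9

E[u] = 0.1·√3600 + 0.9·√4900 = 0.1·60 + 0.9·70 = 69
CE = (69)² = 4761
Risk premium = EV − CE = 4770 − 4761 = 9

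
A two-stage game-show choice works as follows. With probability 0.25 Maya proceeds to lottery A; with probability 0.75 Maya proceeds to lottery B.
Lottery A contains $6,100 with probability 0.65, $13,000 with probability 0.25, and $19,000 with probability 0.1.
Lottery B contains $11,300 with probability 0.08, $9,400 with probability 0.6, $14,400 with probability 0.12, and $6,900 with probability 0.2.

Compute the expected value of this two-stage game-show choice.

EV(A) = 0.65 × 6100 + 0.25 × 13000 + 0.1 × 19000 = 3965 + 3250 + 1900 = 9115
EV(B) = 0.08 × 11300 + 0.6 × 9400 + 0.12 × 14400 + 0.2 × 6900 = 904 + 5640 + 1728 + 1380 = 9652
Overall = 0.25 × 9115 + 0.75 × 9652 = 2278.75 + 7239 = 9517.75

$9,517.75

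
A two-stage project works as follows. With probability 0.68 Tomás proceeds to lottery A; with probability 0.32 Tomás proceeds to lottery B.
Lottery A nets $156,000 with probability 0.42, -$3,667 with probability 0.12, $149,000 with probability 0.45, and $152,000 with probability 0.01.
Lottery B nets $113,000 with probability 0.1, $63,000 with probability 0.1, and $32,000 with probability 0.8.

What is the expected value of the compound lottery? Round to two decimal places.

EV(A) = 0.42 × 156000 + 0.12 × (-3667) + 0.45 × 149000 + 0.01 × 152000 = 65520 − 440.04 + 67050 + 1520 = 133649.96
EV(B) = 0.1 × 113000 + 0.1 × 63000 + 0.8 × 32000 = 11300 + 6300 + 25600 = 43200
Overall = 0.68 × 133649.96 + 0.32 × 43200 = 90881.9728 + 13824 = 104705.9728

$104,705.97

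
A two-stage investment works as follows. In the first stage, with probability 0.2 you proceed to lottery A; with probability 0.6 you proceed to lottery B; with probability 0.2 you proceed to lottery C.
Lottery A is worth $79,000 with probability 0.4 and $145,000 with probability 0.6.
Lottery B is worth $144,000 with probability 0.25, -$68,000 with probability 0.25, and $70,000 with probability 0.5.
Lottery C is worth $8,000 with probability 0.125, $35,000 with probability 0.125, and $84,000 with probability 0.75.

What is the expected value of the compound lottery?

$69,795

EV(A) = 0.4 × 79000 + 0.6 × 145000 = 31600 + 87000 = 118600
EV(B) = 0.25 × 144000 + 0.25 × (-68000) + 0.5 × 70000 = 36000 − 17000 + 35000 = 54000
EV(C) = 0.125 × 8000 + 0.125 × 35000 + 0.75 × 84000 = 1000 + 4375 + 63000 = 68375
Overall = 0.2 × 118600 + 0.6 × 54000 + 0.2 × 68375 = 23720 + 32400 + 13675 = 69795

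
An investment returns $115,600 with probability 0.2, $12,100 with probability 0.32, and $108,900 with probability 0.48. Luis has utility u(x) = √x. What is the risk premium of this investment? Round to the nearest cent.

$10,829.44

E[u] = 0.2·√115600 + 0.32·√12100 + 0.48·√108900 = 0.2·340 + 0.32·110 + 0.48·330 = 261.6
CE = (261.6)² = 68434.56
Risk premium = EV − CE = 79264 − 68434.56 = 10829.44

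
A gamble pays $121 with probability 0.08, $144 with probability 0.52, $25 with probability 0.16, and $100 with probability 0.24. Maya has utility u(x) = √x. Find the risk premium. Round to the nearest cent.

E[u] = 0.08·√121 + 0.52·√144 + 0.16·√25 + 0.24·√100 = 0.08·11 + 0.52·12 + 0.16·5 + 0.24·10 = 10.32
CE = (10.32)² = 106.5024
Risk premium = EV − CE = 112.56 − 106.5024 = 6.0576

$6.06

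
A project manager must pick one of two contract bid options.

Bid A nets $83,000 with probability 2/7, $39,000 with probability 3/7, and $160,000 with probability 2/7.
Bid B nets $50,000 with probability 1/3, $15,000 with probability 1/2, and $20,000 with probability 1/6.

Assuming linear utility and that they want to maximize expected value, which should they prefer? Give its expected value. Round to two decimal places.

Bid A = 2/7 × 83000 + 3/7 × 39000 + 2/7 × 160000 = 23714.2857 + 16714.2857 + 45714.2857 = 86142.8571
Bid B = 1/3 × 50000 + 1/2 × 15000 + 1/6 × 20000 = 16666.6667 + 7500 + 3333.3333 = 27500

Bid A ($86,142.86)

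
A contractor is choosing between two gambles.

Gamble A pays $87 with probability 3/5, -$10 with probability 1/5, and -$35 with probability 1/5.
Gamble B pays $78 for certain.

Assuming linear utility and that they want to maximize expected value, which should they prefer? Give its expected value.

Gamble A = 3/5 × 87 + 1/5 × (-10) + 1/5 × (-35) = 52.2 − 2 − 7 = 43.2
Gamble B: 78 (certain)

Gamble B ($78)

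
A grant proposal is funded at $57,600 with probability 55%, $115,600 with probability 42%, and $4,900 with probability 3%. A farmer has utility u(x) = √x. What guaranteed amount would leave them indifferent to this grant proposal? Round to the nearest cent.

$76,673.61

E[u] = 0.55·√57600 + 0.42·√115600 + 0.03·√4900 = 0.55·240 + 0.42·340 + 0.03·70 = 276.9
CE = (276.9)² = 76673.61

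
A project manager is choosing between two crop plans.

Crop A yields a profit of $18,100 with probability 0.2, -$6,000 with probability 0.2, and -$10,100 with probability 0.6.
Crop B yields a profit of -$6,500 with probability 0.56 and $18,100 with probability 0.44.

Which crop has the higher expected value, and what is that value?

Crop A = 0.2 × 18100 + 0.2 × (-6000) + 0.6 × (-10100) = 3620 − 1200 − 6060 = -3640
Crop B = 0.56 × (-6500) + 0.44 × 18100 = -3640 + 7964 = 4324

Crop B ($4,324)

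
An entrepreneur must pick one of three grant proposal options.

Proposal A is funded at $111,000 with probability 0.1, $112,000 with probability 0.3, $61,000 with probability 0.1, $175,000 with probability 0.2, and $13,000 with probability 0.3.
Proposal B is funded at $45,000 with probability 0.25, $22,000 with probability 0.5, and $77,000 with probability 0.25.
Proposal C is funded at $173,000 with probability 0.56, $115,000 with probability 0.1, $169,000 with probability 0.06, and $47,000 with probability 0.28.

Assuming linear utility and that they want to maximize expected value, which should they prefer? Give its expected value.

Proposal C ($131,680)

Proposal A = 0.1 × 111000 + 0.3 × 112000 + 0.1 × 61000 + 0.2 × 175000 + 0.3 × 13000 = 11100 + 33600 + 6100 + 35000 + 3900 = 89700
Proposal B = 0.25 × 45000 + 0.5 × 22000 + 0.25 × 77000 = 11250 + 11000 + 19250 = 41500
Proposal C = 0.56 × 173000 + 0.1 × 115000 + 0.06 × 169000 + 0.28 × 47000 = 96880 + 11500 + 10140 + 13160 = 131680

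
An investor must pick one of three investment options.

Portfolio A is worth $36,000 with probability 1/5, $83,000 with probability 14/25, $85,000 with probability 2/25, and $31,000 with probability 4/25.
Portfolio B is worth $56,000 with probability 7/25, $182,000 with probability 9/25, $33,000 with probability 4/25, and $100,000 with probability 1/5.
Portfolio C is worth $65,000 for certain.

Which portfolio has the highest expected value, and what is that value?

Portfolio A = 1/5 × 36000 + 14/25 × 83000 + 2/25 × 85000 + 4/25 × 31000 = 7200 + 46480 + 6800 + 4960 = 65440
Portfolio B = 7/25 × 56000 + 9/25 × 182000 + 4/25 × 33000 + 1/5 × 100000 = 15680 + 65520 + 5280 + 20000 = 106480
Portfolio C: 65000 (certain)

Portfolio B ($106,480)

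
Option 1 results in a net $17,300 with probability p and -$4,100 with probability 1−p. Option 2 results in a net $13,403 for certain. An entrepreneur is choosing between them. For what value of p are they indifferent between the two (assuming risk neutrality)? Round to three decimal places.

p = 0.818

p·17300 + (1−p)·(-4100) = 13403
21400p − 4100 = 13403
p = (13403 + 4100) / 21400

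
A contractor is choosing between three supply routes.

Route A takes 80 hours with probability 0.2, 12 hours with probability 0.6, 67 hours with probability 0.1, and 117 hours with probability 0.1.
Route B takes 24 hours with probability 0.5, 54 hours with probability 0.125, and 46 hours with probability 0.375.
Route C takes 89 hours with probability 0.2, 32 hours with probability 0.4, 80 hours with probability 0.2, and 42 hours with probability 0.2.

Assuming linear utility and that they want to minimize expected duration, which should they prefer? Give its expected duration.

Route A = 0.2 × 80 + 0.6 × 12 + 0.1 × 67 + 0.1 × 117 = 16 + 7.2 + 6.7 + 11.7 = 41.6
Route B = 0.5 × 24 + 0.125 × 54 + 0.375 × 46 = 12 + 6.75 + 17.25 = 36
Route C = 0.2 × 89 + 0.4 × 32 + 0.2 × 80 + 0.2 × 42 = 17.8 + 12.8 + 16 + 8.4 = 55

Route B (36 hours)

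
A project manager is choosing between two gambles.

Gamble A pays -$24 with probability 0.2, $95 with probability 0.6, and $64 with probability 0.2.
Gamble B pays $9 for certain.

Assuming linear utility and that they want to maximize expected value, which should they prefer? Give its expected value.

Gamble A = 0.2 × (-24) + 0.6 × 95 + 0.2 × 64 = -4.8 + 57 + 12.8 = 65
Gamble B: 9 (certain)

Gamble A ($65)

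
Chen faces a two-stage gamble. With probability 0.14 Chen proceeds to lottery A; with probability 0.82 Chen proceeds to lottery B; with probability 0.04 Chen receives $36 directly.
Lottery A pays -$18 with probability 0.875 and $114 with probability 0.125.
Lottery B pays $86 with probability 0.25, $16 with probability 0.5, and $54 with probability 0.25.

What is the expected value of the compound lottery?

EV(A) = 0.875 × (-18) + 0.125 × 114 = -15.75 + 14.25 = -1.5
EV(B) = 0.25 × 86 + 0.5 × 16 + 0.25 × 54 = 21.5 + 8 + 13.5 = 43
Branch C: 36 (certain)
Overall = 0.14 × (-1.5) + 0.82 × 43 + 0.04 × 36 = -0.21 + 35.26 + 1.44 = 36.49

$36.49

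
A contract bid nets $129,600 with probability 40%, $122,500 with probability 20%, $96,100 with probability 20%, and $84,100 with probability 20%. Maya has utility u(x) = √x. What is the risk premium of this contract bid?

E[u] = 0.4·√129600 + 0.2·√122500 + 0.2·√96100 + 0.2·√84100 = 0.4·360 + 0.2·350 + 0.2·310 + 0.2·290 = 334
CE = (334)² = 111556
Risk premium = EV − CE = 112380 − 111556 = 824

$824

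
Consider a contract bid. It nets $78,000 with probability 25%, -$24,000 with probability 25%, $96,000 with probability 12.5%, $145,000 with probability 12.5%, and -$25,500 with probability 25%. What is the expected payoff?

$37,250

EV = 0.25 × 78000 + 0.25 × (-24000) + 0.125 × 96000 + 0.125 × 145000 + 0.25 × (-25500) = 19500 − 6000 + 12000 + 18125 − 6375 = 37250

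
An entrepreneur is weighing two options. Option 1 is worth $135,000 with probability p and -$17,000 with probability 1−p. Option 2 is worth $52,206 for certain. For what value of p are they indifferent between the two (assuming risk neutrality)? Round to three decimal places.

p = 0.455

p·135000 + (1−p)·(-17000) = 52206
152000p − 17000 = 52206
p = (52206 + 17000) / 152000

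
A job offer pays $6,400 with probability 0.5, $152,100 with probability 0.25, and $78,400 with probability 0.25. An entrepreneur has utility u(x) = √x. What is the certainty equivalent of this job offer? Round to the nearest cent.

$43,056.25

E[u] = 0.5·√6400 + 0.25·√152100 + 0.25·√78400 = 0.5·80 + 0.25·390 + 0.25·280 = 207.5
CE = (207.5)² = 43056.25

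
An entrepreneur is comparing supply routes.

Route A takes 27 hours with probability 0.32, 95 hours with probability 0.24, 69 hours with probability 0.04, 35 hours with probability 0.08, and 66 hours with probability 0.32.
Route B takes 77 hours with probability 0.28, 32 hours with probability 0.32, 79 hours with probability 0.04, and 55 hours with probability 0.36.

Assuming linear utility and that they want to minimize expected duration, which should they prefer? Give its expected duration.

Route B (54.76 hours)

Route A = 0.32 × 27 + 0.24 × 95 + 0.04 × 69 + 0.08 × 35 + 0.32 × 66 = 8.64 + 22.8 + 2.76 + 2.8 + 21.12 = 58.12
Route B = 0.28 × 77 + 0.32 × 32 + 0.04 × 79 + 0.36 × 55 = 21.56 + 10.24 + 3.16 + 19.8 = 54.76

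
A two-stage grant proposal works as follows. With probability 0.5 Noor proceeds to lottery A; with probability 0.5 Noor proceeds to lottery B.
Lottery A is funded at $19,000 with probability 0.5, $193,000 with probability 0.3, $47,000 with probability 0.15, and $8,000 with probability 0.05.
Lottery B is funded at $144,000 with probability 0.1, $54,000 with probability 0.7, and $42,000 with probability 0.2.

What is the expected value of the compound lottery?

EV(A) = 0.5 × 19000 + 0.3 × 193000 + 0.15 × 47000 + 0.05 × 8000 = 9500 + 57900 + 7050 + 400 = 74850
EV(B) = 0.1 × 144000 + 0.7 × 54000 + 0.2 × 42000 = 14400 + 37800 + 8400 = 60600
Overall = 0.5 × 74850 + 0.5 × 60600 = 37425 + 30300 = 67725

$67,725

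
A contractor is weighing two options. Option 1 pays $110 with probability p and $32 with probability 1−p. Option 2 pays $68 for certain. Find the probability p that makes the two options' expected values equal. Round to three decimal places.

p·110 + (1−p)·32 = 68
78p + 32 = 68
p = (68 − 32) / 78

p = 0.462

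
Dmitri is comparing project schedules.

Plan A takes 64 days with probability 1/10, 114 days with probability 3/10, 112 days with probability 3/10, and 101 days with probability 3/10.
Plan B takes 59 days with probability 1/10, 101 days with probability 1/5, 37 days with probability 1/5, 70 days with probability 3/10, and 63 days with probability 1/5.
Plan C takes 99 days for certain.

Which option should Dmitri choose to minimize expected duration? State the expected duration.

Plan A = 1/10 × 64 + 3/10 × 114 + 3/10 × 112 + 3/10 × 101 = 6.4 + 34.2 + 33.6 + 30.3 = 104.5
Plan B = 1/10 × 59 + 1/5 × 101 + 1/5 × 37 + 3/10 × 70 + 1/5 × 63 = 5.9 + 20.2 + 7.4 + 21 + 12.6 = 67.1
Plan C: 99 (certain)

Plan B (67.1 days)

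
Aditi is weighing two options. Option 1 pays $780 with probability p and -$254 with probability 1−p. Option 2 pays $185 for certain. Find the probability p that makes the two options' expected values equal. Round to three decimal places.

p = 0.425

p·780 + (1−p)·(-254) = 185
1034p − 254 = 185
p = (185 + 254) / 1034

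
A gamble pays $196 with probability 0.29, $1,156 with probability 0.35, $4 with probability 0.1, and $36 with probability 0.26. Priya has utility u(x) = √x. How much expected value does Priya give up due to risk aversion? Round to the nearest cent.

E[u] = 0.29·√196 + 0.35·√1156 + 0.1·√4 + 0.26·√36 = 0.29·14 + 0.35·34 + 0.1·2 + 0.26·6 = 17.72
CE = (17.72)² = 313.9984
Risk premium = EV − CE = 471.2 − 313.9984 = 157.2016

$157.20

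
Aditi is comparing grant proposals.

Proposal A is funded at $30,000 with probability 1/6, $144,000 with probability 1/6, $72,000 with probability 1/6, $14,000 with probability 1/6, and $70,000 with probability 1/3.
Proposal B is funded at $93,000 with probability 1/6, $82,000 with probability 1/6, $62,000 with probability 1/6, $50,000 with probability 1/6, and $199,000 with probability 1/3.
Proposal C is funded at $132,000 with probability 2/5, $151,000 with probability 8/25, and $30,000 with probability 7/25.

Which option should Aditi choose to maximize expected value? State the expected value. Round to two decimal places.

Proposal B ($114,166.67)

Proposal A = 1/6 × 30000 + 1/6 × 144000 + 1/6 × 72000 + 1/6 × 14000 + 1/3 × 70000 = 5000 + 24000 + 12000 + 2333.3333 + 23333.3333 = 66666.6667
Proposal B = 1/6 × 93000 + 1/6 × 82000 + 1/6 × 62000 + 1/6 × 50000 + 1/3 × 199000 = 15500 + 13666.6667 + 10333.3333 + 8333.3333 + 66333.3333 = 114166.6667
Proposal C = 2/5 × 132000 + 8/25 × 151000 + 7/25 × 30000 = 52800 + 48320 + 8400 = 109520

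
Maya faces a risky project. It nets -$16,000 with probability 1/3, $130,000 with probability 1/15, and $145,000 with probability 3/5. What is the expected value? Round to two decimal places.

EV = 1/3 × (-16000) + 1/15 × 130000 + 3/5 × 145000 = -5333.3333 + 8666.6667 + 87000 = 90333.3333

$90,333.33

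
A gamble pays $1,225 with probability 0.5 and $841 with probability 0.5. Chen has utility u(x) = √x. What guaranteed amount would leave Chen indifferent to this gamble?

$1,024

E[u] = 0.5·√1225 + 0.5·√841 = 0.5·35 + 0.5·29 = 32
CE = (32)² = 1024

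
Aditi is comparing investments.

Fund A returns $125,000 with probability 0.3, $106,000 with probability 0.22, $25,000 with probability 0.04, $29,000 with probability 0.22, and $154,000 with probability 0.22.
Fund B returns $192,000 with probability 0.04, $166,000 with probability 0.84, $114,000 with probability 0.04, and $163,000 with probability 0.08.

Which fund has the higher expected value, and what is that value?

Fund A = 0.3 × 125000 + 0.22 × 106000 + 0.04 × 25000 + 0.22 × 29000 + 0.22 × 154000 = 37500 + 23320 + 1000 + 6380 + 33880 = 102080
Fund B = 0.04 × 192000 + 0.84 × 166000 + 0.04 × 114000 + 0.08 × 163000 = 7680 + 139440 + 4560 + 13040 = 164720

Fund B ($164,720)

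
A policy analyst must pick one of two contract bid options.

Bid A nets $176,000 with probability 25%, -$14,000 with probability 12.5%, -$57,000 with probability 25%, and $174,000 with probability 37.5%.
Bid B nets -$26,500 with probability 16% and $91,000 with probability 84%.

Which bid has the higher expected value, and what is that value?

Bid A ($93,250)

Bid A = 0.25 × 176000 + 0.125 × (-14000) + 0.25 × (-57000) + 0.375 × 174000 = 44000 − 1750 − 14250 + 65250 = 93250
Bid B = 0.16 × (-26500) + 0.84 × 91000 = -4240 + 76440 = 72200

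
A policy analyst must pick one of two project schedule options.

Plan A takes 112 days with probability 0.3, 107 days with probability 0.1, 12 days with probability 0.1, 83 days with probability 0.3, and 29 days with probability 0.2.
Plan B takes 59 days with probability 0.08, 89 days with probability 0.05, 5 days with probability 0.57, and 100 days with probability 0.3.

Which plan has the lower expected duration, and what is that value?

Plan A = 0.3 × 112 + 0.1 × 107 + 0.1 × 12 + 0.3 × 83 + 0.2 × 29 = 33.6 + 10.7 + 1.2 + 24.9 + 5.8 = 76.2
Plan B = 0.08 × 59 + 0.05 × 89 + 0.57 × 5 + 0.3 × 100 = 4.72 + 4.45 + 2.85 + 30 = 42.02

Plan B (42.02 days)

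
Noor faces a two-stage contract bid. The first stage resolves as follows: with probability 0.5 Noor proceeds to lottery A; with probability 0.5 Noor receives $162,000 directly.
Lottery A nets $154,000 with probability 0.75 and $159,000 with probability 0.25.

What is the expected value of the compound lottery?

$158,625

EV(A) = 0.75 × 154000 + 0.25 × 159000 = 115500 + 39750 = 155250
Branch B: 162000 (certain)
Overall = 0.5 × 155250 + 0.5 × 162000 = 77625 + 81000 = 158625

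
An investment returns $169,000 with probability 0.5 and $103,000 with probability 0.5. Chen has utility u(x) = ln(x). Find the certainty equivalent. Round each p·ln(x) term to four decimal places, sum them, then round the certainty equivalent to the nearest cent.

$131,926.47

E[u] = 0.5·ln(169000) + 0.5·ln(103000) = 6.0188 + 5.7712 = 11.7900
CE = e^11.7900 ≈ 131926.47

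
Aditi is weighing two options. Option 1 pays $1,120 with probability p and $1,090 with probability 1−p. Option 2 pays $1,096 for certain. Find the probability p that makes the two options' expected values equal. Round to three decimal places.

p·1120 + (1−p)·1090 = 1096
30p + 1090 = 1096
p = (1096 − 1090) / 30

p = 0.200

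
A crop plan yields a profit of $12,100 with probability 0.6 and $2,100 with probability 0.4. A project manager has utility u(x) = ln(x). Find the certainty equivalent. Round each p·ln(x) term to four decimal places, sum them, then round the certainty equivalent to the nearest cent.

E[u] = 0.6·ln(12100) + 0.4·ln(2100) = 5.6406 + 3.0599 = 8.7005
CE = e^8.7005 ≈ 6005.91

$6,005.91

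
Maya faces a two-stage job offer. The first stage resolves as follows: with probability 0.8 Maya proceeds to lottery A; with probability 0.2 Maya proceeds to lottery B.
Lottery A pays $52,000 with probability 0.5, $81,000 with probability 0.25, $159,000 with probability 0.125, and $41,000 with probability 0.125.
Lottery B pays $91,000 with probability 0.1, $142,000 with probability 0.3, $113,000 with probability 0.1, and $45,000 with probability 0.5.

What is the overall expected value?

EV(A) = 0.5 × 52000 + 0.25 × 81000 + 0.125 × 159000 + 0.125 × 41000 = 26000 + 20250 + 19875 + 5125 = 71250
EV(B) = 0.1 × 91000 + 0.3 × 142000 + 0.1 × 113000 + 0.5 × 45000 = 9100 + 42600 + 11300 + 22500 = 85500
Overall = 0.8 × 71250 + 0.2 × 85500 = 57000 + 17100 = 74100

$74,100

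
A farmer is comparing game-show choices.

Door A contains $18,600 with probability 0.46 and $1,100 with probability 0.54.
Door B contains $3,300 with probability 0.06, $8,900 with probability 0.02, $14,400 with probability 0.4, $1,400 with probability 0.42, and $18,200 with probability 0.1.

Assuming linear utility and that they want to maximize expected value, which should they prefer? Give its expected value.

Door A ($9,150)

Door A = 0.46 × 18600 + 0.54 × 1100 = 8556 + 594 = 9150
Door B = 0.06 × 3300 + 0.02 × 8900 + 0.4 × 14400 + 0.42 × 1400 + 0.1 × 18200 = 198 + 178 + 5760 + 588 + 1820 = 8544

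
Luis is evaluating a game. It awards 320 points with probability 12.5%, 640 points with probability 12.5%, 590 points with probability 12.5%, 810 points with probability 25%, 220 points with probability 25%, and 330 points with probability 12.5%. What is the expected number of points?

EV = 0.125 × 320 + 0.125 × 640 + 0.125 × 590 + 0.25 × 810 + 0.25 × 220 + 0.125 × 330 = 40 + 80 + 73.75 + 202.5 + 55 + 41.25 = 492.5

492.5 points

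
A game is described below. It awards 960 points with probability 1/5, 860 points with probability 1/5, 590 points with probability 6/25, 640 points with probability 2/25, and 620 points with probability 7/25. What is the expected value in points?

EV = 1/5 × 960 + 1/5 × 860 + 6/25 × 590 + 2/25 × 640 + 7/25 × 620 = 192 + 172 + 141.6 + 51.2 + 173.6 = 730.4

730.4 points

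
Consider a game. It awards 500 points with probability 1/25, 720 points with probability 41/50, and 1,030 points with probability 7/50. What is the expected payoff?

EV = 1/25 × 500 + 41/50 × 720 + 7/50 × 1030 = 20 + 590.4 + 144.2 = 754.6

754.6 points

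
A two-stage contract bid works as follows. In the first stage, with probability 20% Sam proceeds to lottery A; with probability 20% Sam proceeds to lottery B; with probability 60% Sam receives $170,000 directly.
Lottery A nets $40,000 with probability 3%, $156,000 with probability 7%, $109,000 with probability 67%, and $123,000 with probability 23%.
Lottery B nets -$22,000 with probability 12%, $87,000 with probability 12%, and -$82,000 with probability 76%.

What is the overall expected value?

$113,784

EV(A) = 0.03 × 40000 + 0.07 × 156000 + 0.67 × 109000 + 0.23 × 123000 = 1200 + 10920 + 73030 + 28290 = 113440
EV(B) = 0.12 × (-22000) + 0.12 × 87000 + 0.76 × (-82000) = -2640 + 10440 − 62320 = -54520
Branch C: 170000 (certain)
Overall = 0.2 × 113440 + 0.2 × (-54520) + 0.6 × 170000 = 22688 − 10904 + 102000 = 113784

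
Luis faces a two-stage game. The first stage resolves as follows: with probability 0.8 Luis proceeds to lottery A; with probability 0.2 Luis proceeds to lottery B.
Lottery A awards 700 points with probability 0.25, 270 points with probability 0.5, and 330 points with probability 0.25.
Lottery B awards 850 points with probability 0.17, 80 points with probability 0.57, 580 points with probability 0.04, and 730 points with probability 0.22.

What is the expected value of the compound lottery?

EV(A) = 0.25 × 700 + 0.5 × 270 + 0.25 × 330 = 175 + 135 + 82.5 = 392.5
EV(B) = 0.17 × 850 + 0.57 × 80 + 0.04 × 580 + 0.22 × 730 = 144.5 + 45.6 + 23.2 + 160.6 = 373.9
Overall = 0.8 × 392.5 + 0.2 × 373.9 = 314 + 74.78 = 388.78

388.78 points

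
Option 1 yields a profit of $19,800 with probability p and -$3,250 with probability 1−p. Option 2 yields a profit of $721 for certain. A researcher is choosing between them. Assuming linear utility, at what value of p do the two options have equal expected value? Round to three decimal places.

p·19800 + (1−p)·(-3250) = 721
23050p − 3250 = 721
p = (721 + 3250) / 23050

p = 0.172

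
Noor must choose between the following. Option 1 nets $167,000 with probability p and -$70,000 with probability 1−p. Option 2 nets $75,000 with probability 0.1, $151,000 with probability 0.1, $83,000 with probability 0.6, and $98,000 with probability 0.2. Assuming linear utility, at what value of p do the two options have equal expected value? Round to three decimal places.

EV(Option 2) = 0.1 × 75000 + 0.1 × 151000 + 0.6 × 83000 + 0.2 × 98000 = 7500 + 15100 + 49800 + 19600 = 92000
p·167000 + (1−p)·(-70000) = 92000
237000p − 70000 = 92000
p = (92000 + 70000) / 237000

p = 0.684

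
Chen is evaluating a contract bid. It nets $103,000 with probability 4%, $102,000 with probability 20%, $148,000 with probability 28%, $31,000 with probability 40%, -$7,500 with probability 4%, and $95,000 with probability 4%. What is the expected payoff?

$81,860

EV = 0.04 × 103000 + 0.2 × 102000 + 0.28 × 148000 + 0.4 × 31000 + 0.04 × (-7500) + 0.04 × 95000 = 4120 + 20400 + 41440 + 12400 − 300 + 3800 = 81860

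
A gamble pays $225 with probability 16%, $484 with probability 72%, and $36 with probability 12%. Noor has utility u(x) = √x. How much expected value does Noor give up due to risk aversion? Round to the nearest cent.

E[u] = 0.16·√225 + 0.72·√484 + 0.12·√36 = 0.16·15 + 0.72·22 + 0.12·6 = 18.96
CE = (18.96)² = 359.4816
Risk premium = EV − CE = 388.8 − 359.4816 = 29.3184

$29.32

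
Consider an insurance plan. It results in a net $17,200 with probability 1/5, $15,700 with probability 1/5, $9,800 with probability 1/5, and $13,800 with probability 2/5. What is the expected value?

EV = 1/5 × 17200 + 1/5 × 15700 + 1/5 × 9800 + 2/5 × 13800 = 3440 + 3140 + 1960 + 5520 = 14060

$14,060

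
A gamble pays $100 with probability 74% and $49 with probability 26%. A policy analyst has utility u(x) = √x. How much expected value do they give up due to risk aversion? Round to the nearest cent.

$1.73

E[u] = 0.74·√100 + 0.26·√49 = 0.74·10 + 0.26·7 = 9.22
CE = (9.22)² = 85.0084
Risk premium = EV − CE = 86.74 − 85.0084 = 1.7316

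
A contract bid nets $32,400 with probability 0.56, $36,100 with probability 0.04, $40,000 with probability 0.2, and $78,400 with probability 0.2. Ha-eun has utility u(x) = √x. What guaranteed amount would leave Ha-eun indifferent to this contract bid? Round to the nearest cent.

E[u] = 0.56·√32400 + 0.04·√36100 + 0.2·√40000 + 0.2·√78400 = 0.56·180 + 0.04·190 + 0.2·200 + 0.2·280 = 204.4
CE = (204.4)² = 41779.36

$41,779.36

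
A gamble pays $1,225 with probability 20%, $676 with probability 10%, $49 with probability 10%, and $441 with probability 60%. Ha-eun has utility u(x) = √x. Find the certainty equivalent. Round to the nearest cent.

E[u] = 0.2·√1225 + 0.1·√676 + 0.1·√49 + 0.6·√441 = 0.2·35 + 0.1·26 + 0.1·7 + 0.6·21 = 22.9
CE = (22.9)² = 524.41

$524.41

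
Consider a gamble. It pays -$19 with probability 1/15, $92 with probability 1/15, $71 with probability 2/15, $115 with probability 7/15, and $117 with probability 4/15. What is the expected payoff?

$99.20

EV = 1/15 × (-19) + 1/15 × 92 + 2/15 × 71 + 7/15 × 115 + 4/15 × 117 = -1.2667 + 6.1333 + 9.4667 + 53.6667 + 31.2 = 99.2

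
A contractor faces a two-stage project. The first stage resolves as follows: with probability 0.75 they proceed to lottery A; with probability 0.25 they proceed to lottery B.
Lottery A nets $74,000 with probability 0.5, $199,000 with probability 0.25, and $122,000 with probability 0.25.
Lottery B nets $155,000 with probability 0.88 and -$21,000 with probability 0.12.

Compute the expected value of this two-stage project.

EV(A) = 0.5 × 74000 + 0.25 × 199000 + 0.25 × 122000 = 37000 + 49750 + 30500 = 117250
EV(B) = 0.88 × 155000 + 0.12 × (-21000) = 136400 − 2520 = 133880
Overall = 0.75 × 117250 + 0.25 × 133880 = 87937.5 + 33470 = 121407.5

$121,407.50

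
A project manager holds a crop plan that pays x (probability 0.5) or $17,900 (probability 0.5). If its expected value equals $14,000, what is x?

0.5·x + 0.5·17900 = 14000
0.5·x = 14000 − 8950 = 5050
x = 5050 / 0.5 = 10100

x = $10,100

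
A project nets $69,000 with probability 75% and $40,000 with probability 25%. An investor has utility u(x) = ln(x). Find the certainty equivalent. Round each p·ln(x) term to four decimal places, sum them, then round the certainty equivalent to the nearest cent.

E[u] = 0.75·ln(69000) + 0.25·ln(40000) = 8.3564 + 2.6492 = 11.0056
CE = e^11.0056 ≈ 60210.38

$60,210.38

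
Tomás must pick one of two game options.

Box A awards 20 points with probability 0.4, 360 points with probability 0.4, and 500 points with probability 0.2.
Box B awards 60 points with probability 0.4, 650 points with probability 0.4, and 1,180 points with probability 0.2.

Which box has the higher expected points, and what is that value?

Box B (520 points)

Box A = 0.4 × 20 + 0.4 × 360 + 0.2 × 500 = 8 + 144 + 100 = 252
Box B = 0.4 × 60 + 0.4 × 650 + 0.2 × 1180 = 24 + 260 + 236 = 520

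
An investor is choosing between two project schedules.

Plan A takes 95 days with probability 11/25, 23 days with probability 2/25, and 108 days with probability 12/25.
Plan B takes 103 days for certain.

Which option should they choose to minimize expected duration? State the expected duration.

Plan A (95.48 days)

Plan A = 11/25 × 95 + 2/25 × 23 + 12/25 × 108 = 41.8 + 1.84 + 51.84 = 95.48
Plan B: 103 (certain)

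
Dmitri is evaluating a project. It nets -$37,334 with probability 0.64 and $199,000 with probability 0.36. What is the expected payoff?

$47,746.24

EV = 0.64 × (-37334) + 0.36 × 199000 = -23893.76 + 71640 = 47746.24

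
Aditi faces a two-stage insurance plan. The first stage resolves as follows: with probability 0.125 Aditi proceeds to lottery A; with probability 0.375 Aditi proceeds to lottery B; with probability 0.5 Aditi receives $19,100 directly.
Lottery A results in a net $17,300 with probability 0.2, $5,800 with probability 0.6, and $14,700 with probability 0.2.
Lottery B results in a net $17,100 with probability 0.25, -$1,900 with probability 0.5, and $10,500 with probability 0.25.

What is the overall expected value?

EV(A) = 0.2 × 17300 + 0.6 × 5800 + 0.2 × 14700 = 3460 + 3480 + 2940 = 9880
EV(B) = 0.25 × 17100 + 0.5 × (-1900) + 0.25 × 10500 = 4275 − 950 + 2625 = 5950
Branch C: 19100 (certain)
Overall = 0.125 × 9880 + 0.375 × 5950 + 0.5 × 19100 = 1235 + 2231.25 + 9550 = 13016.25

$13,016.25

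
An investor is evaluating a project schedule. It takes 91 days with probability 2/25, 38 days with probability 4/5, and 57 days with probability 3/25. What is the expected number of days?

44.52 days

EV = 2/25 × 91 + 4/5 × 38 + 3/25 × 57 = 7.28 + 30.4 + 6.84 = 44.52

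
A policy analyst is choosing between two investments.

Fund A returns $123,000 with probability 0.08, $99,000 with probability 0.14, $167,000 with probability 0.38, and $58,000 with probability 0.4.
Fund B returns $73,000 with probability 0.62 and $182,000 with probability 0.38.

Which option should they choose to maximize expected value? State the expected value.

Fund A = 0.08 × 123000 + 0.14 × 99000 + 0.38 × 167000 + 0.4 × 58000 = 9840 + 13860 + 63460 + 23200 = 110360
Fund B = 0.62 × 73000 + 0.38 × 182000 = 45260 + 69160 = 114420

Fund B ($114,420)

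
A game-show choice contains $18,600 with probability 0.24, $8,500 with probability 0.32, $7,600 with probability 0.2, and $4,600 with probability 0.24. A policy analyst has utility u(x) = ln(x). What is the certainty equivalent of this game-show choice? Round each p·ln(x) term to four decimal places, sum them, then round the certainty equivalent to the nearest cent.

$8,655.93

E[u] = 0.24·ln(18600) + 0.32·ln(8500) + 0.2·ln(7600) + 0.24·ln(4600) = 2.3594 + 2.8953 + 1.7872 + 2.0241 = 9.0660
CE = e^9.0660 ≈ 8655.93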